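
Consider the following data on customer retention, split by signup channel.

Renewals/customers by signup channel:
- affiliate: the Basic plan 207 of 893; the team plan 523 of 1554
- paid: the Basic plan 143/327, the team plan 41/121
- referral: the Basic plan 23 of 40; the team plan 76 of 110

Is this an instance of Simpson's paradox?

Affiliate: the Basic plan 207/893 = 23.2%, the team plan 523/1554 = 33.7% → the team plan
Paid: the Basic plan 143/327 = 43.7%, the team plan 41/121 = 33.9% → the Basic plan
Referral: the Basic plan 23/40 = 57.5%, the team plan 76/110 = 69.1% → the team plan
Overall: the Basic plan 373/1260 = 29.6%, the team plan 640/1785 = 35.9% → the team plan
Neither sweeps: the Basic plan wins 1 of 3 groups, the team plan wins 2. The team plan wins overall but not every group — no Simpson reversal.

No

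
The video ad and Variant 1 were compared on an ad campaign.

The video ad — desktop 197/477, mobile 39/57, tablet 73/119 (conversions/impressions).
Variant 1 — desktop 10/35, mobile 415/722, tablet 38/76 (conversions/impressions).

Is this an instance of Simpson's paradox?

Yes

Desktop: the video ad 197/477 = 41.3%, Variant 1 10/35 = 28.6% → the video ad
Mobile: the video ad 39/57 = 68.4%, Variant 1 415/722 = 57.5% → the video ad
Tablet: the video ad 73/119 = 61.3%, Variant 1 38/76 = 50.0% → the video ad
Overall: the video ad 309/653 = 47.3%, Variant 1 463/833 = 55.6% → Variant 1
The video ad wins each device group but Variant 1 wins overall — the comparison reverses. The video ad's impressions skew toward desktop, which has a lower base rate.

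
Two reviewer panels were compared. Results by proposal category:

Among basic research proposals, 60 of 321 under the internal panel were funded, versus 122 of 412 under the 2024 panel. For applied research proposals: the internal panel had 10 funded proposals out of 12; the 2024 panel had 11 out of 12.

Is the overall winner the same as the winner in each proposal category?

Basic research: the internal panel 60/321 = 18.7%, the 2024 panel 122/412 = 29.6% → the 2024 panel
Applied research: the internal panel 10/12 = 83.3%, the 2024 panel 11/12 = 91.7% → the 2024 panel
Overall: the internal panel 70/333 = 21.0%, the 2024 panel 133/424 = 31.4% → the 2024 panel
The 2024 panel wins overall and in every proposal group — no reversal.

Yes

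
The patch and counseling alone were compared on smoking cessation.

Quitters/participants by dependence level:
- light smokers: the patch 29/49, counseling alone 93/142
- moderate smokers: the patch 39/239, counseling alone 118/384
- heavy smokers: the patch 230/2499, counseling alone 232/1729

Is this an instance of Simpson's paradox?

No

Light smokers: the patch 29/49 = 59.2%, counseling alone 93/142 = 65.5% → counseling alone
Moderate smokers: the patch 39/239 = 16.3%, counseling alone 118/384 = 30.7% → counseling alone
Heavy smokers: the patch 230/2499 = 9.2%, counseling alone 232/1729 = 13.4% → counseling alone
Overall: the patch 298/2787 = 10.7%, counseling alone 443/2255 = 19.6% → counseling alone
Counseling alone wins overall and in every dependence group — no reversal.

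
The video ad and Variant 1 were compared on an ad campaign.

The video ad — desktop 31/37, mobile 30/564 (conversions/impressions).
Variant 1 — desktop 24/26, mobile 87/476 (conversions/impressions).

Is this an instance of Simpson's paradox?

No

Desktop: the video ad 31/37 = 83.8%, Variant 1 24/26 = 92.3% → Variant 1
Mobile: the video ad 30/564 = 5.3%, Variant 1 87/476 = 18.3% → Variant 1
Overall: the video ad 61/601 = 10.1%, Variant 1 111/502 = 22.1% → Variant 1
Variant 1 wins overall and in every device group — no reversal.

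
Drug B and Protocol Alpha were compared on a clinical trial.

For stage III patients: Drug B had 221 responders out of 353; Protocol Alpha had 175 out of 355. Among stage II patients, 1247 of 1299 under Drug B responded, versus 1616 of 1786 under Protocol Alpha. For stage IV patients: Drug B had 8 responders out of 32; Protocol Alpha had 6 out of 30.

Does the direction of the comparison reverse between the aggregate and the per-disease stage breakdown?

No

Stage III: Drug B 221/353 = 62.6%, Protocol Alpha 175/355 = 49.3% → Drug B
Stage II: Drug B 1247/1299 = 96.0%, Protocol Alpha 1616/1786 = 90.5% → Drug B
Stage IV: Drug B 8/32 = 25.0%, Protocol Alpha 6/30 = 20.0% → Drug B
Overall: Drug B 1476/1684 = 87.6%, Protocol Alpha 1797/2171 = 82.8% → Drug B
Drug B wins overall and in every disease group — no reversal.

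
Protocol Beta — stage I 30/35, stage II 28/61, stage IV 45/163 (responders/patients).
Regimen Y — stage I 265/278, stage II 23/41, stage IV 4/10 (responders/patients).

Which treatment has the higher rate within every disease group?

Stage I: Protocol Beta 30/35 = 85.7%, Regimen Y 265/278 = 95.3% → Regimen Y
Stage II: Protocol Beta 28/61 = 45.9%, Regimen Y 23/41 = 56.1% → Regimen Y
Stage IV: Protocol Beta 45/163 = 27.6%, Regimen Y 4/10 = 40.0% → Regimen Y
Regimen Y has the higher rate in all 3 groups.

Regimen Y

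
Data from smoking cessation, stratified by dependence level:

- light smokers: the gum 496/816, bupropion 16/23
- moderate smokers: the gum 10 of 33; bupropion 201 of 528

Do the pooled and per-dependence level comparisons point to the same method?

No

Light smokers: the gum 496/816 = 60.8%, bupropion 16/23 = 69.6% → bupropion
Moderate smokers: the gum 10/33 = 30.3%, bupropion 201/528 = 38.1% → bupropion
Overall: the gum 506/849 = 59.6%, bupropion 217/551 = 39.4% → the gum
Bupropion wins each dependence group but the gum wins overall — the comparison reverses. Bupropion's participants skew toward moderate smokers, which has a lower base rate.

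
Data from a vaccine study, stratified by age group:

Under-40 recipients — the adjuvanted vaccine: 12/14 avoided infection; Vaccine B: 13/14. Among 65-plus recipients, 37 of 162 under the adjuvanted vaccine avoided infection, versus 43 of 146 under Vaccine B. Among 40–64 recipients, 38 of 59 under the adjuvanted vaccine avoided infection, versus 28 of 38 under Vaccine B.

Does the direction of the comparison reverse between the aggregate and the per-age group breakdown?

Under-40: the adjuvanted vaccine 12/14 = 85.7%, Vaccine B 13/14 = 92.9% → Vaccine B
65-plus: the adjuvanted vaccine 37/162 = 22.8%, Vaccine B 43/146 = 29.5% → Vaccine B
40–64: the adjuvanted vaccine 38/59 = 64.4%, Vaccine B 28/38 = 73.7% → Vaccine B
Overall: the adjuvanted vaccine 87/235 = 37.0%, Vaccine B 84/198 = 42.4% → Vaccine B
Vaccine B wins overall and in every age group — no reversal.

No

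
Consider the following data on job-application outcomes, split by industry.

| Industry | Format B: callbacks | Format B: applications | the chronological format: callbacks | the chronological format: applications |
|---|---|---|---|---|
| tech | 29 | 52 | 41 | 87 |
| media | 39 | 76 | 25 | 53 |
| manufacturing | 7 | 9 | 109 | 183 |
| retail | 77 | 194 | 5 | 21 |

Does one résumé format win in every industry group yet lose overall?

Tech: Format B 29/52 = 55.8%, the chronological format 41/87 = 47.1% → Format B
Media: Format B 39/76 = 51.3%, the chronological format 25/53 = 47.2% → Format B
Manufacturing: Format B 7/9 = 77.8%, the chronological format 109/183 = 59.6% → Format B
Retail: Format B 77/194 = 39.7%, the chronological format 5/21 = 23.8% → Format B
Overall: Format B 152/331 = 45.9%, the chronological format 180/344 = 52.3% → the chronological format
Format B wins each industry group but the chronological format wins overall — the comparison reverses. Format B's applications skew toward retail, which has a lower base rate.

Yes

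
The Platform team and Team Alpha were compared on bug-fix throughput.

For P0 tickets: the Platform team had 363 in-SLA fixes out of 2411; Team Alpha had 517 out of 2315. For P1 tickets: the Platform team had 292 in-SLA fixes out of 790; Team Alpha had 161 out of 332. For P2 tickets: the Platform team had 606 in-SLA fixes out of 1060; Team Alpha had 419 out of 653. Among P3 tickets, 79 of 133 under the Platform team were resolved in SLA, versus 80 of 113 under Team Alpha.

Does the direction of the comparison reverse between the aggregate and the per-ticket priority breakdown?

No

P0: the Platform team 363/2411 = 15.1%, Team Alpha 517/2315 = 22.3% → Team Alpha
P1: the Platform team 292/790 = 37.0%, Team Alpha 161/332 = 48.5% → Team Alpha
P2: the Platform team 606/1060 = 57.2%, Team Alpha 419/653 = 64.2% → Team Alpha
P3: the Platform team 79/133 = 59.4%, Team Alpha 80/113 = 70.8% → Team Alpha
Overall: the Platform team 1340/4394 = 30.5%, Team Alpha 1177/3413 = 34.5% → Team Alpha
Team Alpha wins overall and in every ticket group — no reversal.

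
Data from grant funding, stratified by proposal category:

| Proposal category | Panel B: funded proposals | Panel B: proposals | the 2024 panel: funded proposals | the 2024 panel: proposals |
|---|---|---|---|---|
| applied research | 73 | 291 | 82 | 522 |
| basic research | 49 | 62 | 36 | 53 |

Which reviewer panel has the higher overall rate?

Panel B

Applied research: Panel B 73/291 = 25.1%, the 2024 panel 82/522 = 15.7% → Panel B
Basic research: Panel B 49/62 = 79.0%, the 2024 panel 36/53 = 67.9% → Panel B
Overall: Panel B 122/353 = 34.6%, the 2024 panel 118/575 = 20.5% → Panel B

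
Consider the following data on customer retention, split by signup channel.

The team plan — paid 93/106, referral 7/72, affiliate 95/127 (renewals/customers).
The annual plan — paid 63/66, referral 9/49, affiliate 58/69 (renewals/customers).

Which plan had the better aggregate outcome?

Paid: the team plan 93/106 = 87.7%, the annual plan 63/66 = 95.5% → the annual plan
Referral: the team plan 7/72 = 9.7%, the annual plan 9/49 = 18.4% → the annual plan
Affiliate: the team plan 95/127 = 74.8%, the annual plan 58/69 = 84.1% → the annual plan
Overall: the team plan 195/305 = 63.9%, the annual plan 130/184 = 70.7% → the annual plan

the annual plan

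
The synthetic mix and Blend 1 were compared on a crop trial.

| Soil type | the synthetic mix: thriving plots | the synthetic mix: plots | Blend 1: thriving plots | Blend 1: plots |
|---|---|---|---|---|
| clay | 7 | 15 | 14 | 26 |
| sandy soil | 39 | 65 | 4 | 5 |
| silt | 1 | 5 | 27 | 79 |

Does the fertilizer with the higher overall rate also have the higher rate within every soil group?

Clay: the synthetic mix 7/15 = 46.7%, Blend 1 14/26 = 53.8% → Blend 1
Sandy soil: the synthetic mix 39/65 = 60.0%, Blend 1 4/5 = 80.0% → Blend 1
Silt: the synthetic mix 1/5 = 20.0%, Blend 1 27/79 = 34.2% → Blend 1
Overall: the synthetic mix 47/85 = 55.3%, Blend 1 45/110 = 40.9% → the synthetic mix
Blend 1 wins each soil group but the synthetic mix wins overall — the comparison reverses. Blend 1's plots skew toward silt, which has a lower base rate.

No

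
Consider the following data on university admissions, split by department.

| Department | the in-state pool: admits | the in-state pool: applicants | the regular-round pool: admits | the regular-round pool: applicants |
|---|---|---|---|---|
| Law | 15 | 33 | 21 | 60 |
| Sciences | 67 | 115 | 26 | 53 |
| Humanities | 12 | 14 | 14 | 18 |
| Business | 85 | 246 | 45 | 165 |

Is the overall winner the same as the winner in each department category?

Law: the in-state pool 15/33 = 45.5%, the regular-round pool 21/60 = 35.0% → the in-state pool
Sciences: the in-state pool 67/115 = 58.3%, the regular-round pool 26/53 = 49.1% → the in-state pool
Humanities: the in-state pool 12/14 = 85.7%, the regular-round pool 14/18 = 77.8% → the in-state pool
Business: the in-state pool 85/246 = 34.6%, the regular-round pool 45/165 = 27.3% → the in-state pool
Overall: the in-state pool 179/408 = 43.9%, the regular-round pool 106/296 = 35.8% → the in-state pool
The in-state pool wins overall and in every department group — no reversal.

Yes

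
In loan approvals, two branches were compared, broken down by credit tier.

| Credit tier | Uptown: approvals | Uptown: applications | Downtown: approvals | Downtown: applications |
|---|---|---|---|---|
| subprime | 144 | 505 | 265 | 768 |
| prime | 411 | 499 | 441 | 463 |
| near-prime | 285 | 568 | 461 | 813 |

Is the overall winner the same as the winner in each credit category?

Yes

Subprime: Uptown 144/505 = 28.5%, Downtown 265/768 = 34.5% → Downtown
Prime: Uptown 411/499 = 82.4%, Downtown 441/463 = 95.2% → Downtown
Near-prime: Uptown 285/568 = 50.2%, Downtown 461/813 = 56.7% → Downtown
Overall: Uptown 840/1572 = 53.4%, Downtown 1167/2044 = 57.1% → Downtown
Downtown wins overall and in every credit group — no reversal.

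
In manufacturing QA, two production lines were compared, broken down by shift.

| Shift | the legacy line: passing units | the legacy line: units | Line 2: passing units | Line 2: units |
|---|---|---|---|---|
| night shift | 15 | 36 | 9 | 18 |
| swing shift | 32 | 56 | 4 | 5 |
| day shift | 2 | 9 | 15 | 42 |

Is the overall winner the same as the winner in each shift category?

Night shift: the legacy line 15/36 = 41.7%, Line 2 9/18 = 50.0% → Line 2
Swing shift: the legacy line 32/56 = 57.1%, Line 2 4/5 = 80.0% → Line 2
Day shift: the legacy line 2/9 = 22.2%, Line 2 15/42 = 35.7% → Line 2
Overall: the legacy line 49/101 = 48.5%, Line 2 28/65 = 43.1% → the legacy line
Line 2 wins each shift group but the legacy line wins overall — the comparison reverses. Line 2's units skew toward day shift, which has a lower base rate.

No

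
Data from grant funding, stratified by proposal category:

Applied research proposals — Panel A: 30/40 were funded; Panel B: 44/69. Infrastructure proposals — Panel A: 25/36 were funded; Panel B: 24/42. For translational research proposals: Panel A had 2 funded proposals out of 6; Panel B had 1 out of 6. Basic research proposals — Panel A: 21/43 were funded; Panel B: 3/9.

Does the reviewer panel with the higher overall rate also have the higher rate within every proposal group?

Applied research: Panel A 30/40 = 75.0%, Panel B 44/69 = 63.8% → Panel A
Infrastructure: Panel A 25/36 = 69.4%, Panel B 24/42 = 57.1% → Panel A
Translational research: Panel A 2/6 = 33.3%, Panel B 1/6 = 16.7% → Panel A
Basic research: Panel A 21/43 = 48.8%, Panel B 3/9 = 33.3% → Panel A
Overall: Panel A 78/125 = 62.4%, Panel B 72/126 = 57.1% → Panel A
Panel A wins overall and in every proposal group — no reversal.

Yes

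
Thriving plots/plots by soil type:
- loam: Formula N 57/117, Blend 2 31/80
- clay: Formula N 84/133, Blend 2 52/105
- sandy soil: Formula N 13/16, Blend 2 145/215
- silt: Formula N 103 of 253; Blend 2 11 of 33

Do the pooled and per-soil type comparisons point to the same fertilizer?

Loam: Formula N 57/117 = 48.7%, Blend 2 31/80 = 38.8% → Formula N
Clay: Formula N 84/133 = 63.2%, Blend 2 52/105 = 49.5% → Formula N
Sandy soil: Formula N 13/16 = 81.2%, Blend 2 145/215 = 67.4% → Formula N
Silt: Formula N 103/253 = 40.7%, Blend 2 11/33 = 33.3% → Formula N
Overall: Formula N 257/519 = 49.5%, Blend 2 239/433 = 55.2% → Blend 2
Formula N wins each soil group but Blend 2 wins overall — the comparison reverses. Formula N's plots skew toward silt, which has a lower base rate.

No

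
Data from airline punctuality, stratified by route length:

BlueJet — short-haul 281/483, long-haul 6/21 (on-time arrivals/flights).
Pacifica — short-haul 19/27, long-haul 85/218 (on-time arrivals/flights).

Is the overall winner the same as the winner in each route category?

No

Short-haul: BlueJet 281/483 = 58.2%, Pacifica 19/27 = 70.4% → Pacifica
Long-haul: BlueJet 6/21 = 28.6%, Pacifica 85/218 = 39.0% → Pacifica
Overall: BlueJet 287/504 = 56.9%, Pacifica 104/245 = 42.4% → BlueJet
Pacifica wins each route group but BlueJet wins overall — the comparison reverses. Pacifica's flights skew toward long-haul, which has a lower base rate.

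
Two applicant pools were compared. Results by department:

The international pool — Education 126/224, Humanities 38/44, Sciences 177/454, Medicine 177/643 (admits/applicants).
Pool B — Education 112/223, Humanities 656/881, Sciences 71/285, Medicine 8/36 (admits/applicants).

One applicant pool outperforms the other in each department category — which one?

Education: the international pool 126/224 = 56.2%, Pool B 112/223 = 50.2% → the international pool
Humanities: the international pool 38/44 = 86.4%, Pool B 656/881 = 74.5% → the international pool
Sciences: the international pool 177/454 = 39.0%, Pool B 71/285 = 24.9% → the international pool
Medicine: the international pool 177/643 = 27.5%, Pool B 8/36 = 22.2% → the international pool
The international pool has the higher rate in all 4 groups.

the international pool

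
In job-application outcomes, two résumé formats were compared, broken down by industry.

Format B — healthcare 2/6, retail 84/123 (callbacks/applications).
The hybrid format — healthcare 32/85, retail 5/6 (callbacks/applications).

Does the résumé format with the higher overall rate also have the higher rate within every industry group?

Healthcare: Format B 2/6 = 33.3%, the hybrid format 32/85 = 37.6% → the hybrid format
Retail: Format B 84/123 = 68.3%, the hybrid format 5/6 = 83.3% → the hybrid format
Overall: Format B 86/129 = 66.7%, the hybrid format 37/91 = 40.7% → Format B
The hybrid format wins each industry group but Format B wins overall — the comparison reverses. The hybrid format's applications skew toward healthcare, which has a lower base rate.

No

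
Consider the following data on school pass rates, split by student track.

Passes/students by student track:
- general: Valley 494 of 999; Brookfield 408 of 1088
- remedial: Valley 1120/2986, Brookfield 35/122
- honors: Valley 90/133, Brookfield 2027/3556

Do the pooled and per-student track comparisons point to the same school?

No

General: Valley 494/999 = 49.4%, Brookfield 408/1088 = 37.5% → Valley
Remedial: Valley 1120/2986 = 37.5%, Brookfield 35/122 = 28.7% → Valley
Honors: Valley 90/133 = 67.7%, Brookfield 2027/3556 = 57.0% → Valley
Overall: Valley 1704/4118 = 41.4%, Brookfield 2470/4766 = 51.8% → Brookfield
Valley wins each student group but Brookfield wins overall — the comparison reverses. Valley's students skew toward remedial, which has a lower base rate.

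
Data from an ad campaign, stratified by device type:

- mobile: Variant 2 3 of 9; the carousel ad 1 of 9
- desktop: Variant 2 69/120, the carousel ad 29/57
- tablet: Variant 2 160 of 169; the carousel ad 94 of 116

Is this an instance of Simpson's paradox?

No

Mobile: Variant 2 3/9 = 33.3%, the carousel ad 1/9 = 11.1% → Variant 2
Desktop: Variant 2 69/120 = 57.5%, the carousel ad 29/57 = 50.9% → Variant 2
Tablet: Variant 2 160/169 = 94.7%, the carousel ad 94/116 = 81.0% → Variant 2
Overall: Variant 2 232/298 = 77.9%, the carousel ad 124/182 = 68.1% → Variant 2
Variant 2 wins overall and in every device group — no reversal.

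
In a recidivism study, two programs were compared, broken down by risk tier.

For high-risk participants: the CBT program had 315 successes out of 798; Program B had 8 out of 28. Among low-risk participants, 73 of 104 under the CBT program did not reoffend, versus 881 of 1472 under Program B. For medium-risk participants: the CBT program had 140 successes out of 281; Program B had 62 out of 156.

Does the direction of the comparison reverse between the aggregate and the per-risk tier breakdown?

Yes

High-risk: the CBT program 315/798 = 39.5%, Program B 8/28 = 28.6% → the CBT program
Low-risk: the CBT program 73/104 = 70.2%, Program B 881/1472 = 59.9% → the CBT program
Medium-risk: the CBT program 140/281 = 49.8%, Program B 62/156 = 39.7% → the CBT program
Overall: the CBT program 528/1183 = 44.6%, Program B 951/1656 = 57.4% → Program B
The CBT program wins each risk group but Program B wins overall — the comparison reverses. The CBT program's participants skew toward high-risk, which has a lower base rate.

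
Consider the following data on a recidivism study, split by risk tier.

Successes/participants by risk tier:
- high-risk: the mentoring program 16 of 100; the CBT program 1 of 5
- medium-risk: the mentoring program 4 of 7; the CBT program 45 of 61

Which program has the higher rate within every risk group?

the CBT program

High-risk: the mentoring program 16/100 = 16.0%, the CBT program 1/5 = 20.0% → the CBT program
Medium-risk: the mentoring program 4/7 = 57.1%, the CBT program 45/61 = 73.8% → the CBT program
The CBT program has the higher rate in both groups.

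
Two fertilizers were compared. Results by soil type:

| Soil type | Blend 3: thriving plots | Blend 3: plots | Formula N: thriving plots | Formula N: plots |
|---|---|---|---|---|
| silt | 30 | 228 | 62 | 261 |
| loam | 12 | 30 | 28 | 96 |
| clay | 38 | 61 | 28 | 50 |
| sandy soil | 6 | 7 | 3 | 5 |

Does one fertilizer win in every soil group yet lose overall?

No

Silt: Blend 3 30/228 = 13.2%, Formula N 62/261 = 23.8% → Formula N
Loam: Blend 3 12/30 = 40.0%, Formula N 28/96 = 29.2% → Blend 3
Clay: Blend 3 38/61 = 62.3%, Formula N 28/50 = 56.0% → Blend 3
Sandy soil: Blend 3 6/7 = 85.7%, Formula N 3/5 = 60.0% → Blend 3
Overall: Blend 3 86/326 = 26.4%, Formula N 121/412 = 29.4% → Formula N
Neither sweeps: Blend 3 wins 3 of 4 groups, Formula N wins 1. Formula N wins overall but not every group — no Simpson reversal.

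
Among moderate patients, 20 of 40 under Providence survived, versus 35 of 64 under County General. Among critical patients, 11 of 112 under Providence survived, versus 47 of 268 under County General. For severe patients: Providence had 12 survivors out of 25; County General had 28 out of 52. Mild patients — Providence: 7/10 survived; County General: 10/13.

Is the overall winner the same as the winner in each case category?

Yes

Moderate: Providence 20/40 = 50.0%, County General 35/64 = 54.7% → County General
Critical: Providence 11/112 = 9.8%, County General 47/268 = 17.5% → County General
Severe: Providence 12/25 = 48.0%, County General 28/52 = 53.8% → County General
Mild: Providence 7/10 = 70.0%, County General 10/13 = 76.9% → County General
Overall: Providence 50/187 = 26.7%, County General 120/397 = 30.2% → County General
County General wins overall and in every case group — no reversal.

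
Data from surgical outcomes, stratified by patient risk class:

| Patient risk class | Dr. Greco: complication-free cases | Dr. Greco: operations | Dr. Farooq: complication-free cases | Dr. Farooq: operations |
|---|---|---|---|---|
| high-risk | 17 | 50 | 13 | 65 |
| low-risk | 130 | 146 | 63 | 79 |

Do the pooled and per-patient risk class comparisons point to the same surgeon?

Yes

High-risk: Dr. Greco 17/50 = 34.0%, Dr. Farooq 13/65 = 20.0% → Dr. Greco
Low-risk: Dr. Greco 130/146 = 89.0%, Dr. Farooq 63/79 = 79.7% → Dr. Greco
Overall: Dr. Greco 147/196 = 75.0%, Dr. Farooq 76/144 = 52.8% → Dr. Greco
Dr. Greco wins overall and in every patient risk group — no reversal.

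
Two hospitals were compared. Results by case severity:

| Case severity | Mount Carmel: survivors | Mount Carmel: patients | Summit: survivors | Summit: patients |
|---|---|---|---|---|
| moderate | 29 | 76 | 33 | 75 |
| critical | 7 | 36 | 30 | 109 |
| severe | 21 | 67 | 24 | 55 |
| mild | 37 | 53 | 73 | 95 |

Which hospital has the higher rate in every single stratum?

Moderate: Mount Carmel 29/76 = 38.2%, Summit 33/75 = 44.0% → Summit
Critical: Mount Carmel 7/36 = 19.4%, Summit 30/109 = 27.5% → Summit
Severe: Mount Carmel 21/67 = 31.3%, Summit 24/55 = 43.6% → Summit
Mild: Mount Carmel 37/53 = 69.8%, Summit 73/95 = 76.8% → Summit
Summit has the higher rate in all 4 groups.

Summit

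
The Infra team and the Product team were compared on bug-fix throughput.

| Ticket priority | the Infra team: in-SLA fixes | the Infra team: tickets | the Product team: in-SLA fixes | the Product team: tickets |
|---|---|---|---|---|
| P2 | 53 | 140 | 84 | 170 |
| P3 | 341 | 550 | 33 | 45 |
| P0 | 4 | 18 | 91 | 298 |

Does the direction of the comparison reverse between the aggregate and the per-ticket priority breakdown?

P2: the Infra team 53/140 = 37.9%, the Product team 84/170 = 49.4% → the Product team
P3: the Infra team 341/550 = 62.0%, the Product team 33/45 = 73.3% → the Product team
P0: the Infra team 4/18 = 22.2%, the Product team 91/298 = 30.5% → the Product team
Overall: the Infra team 398/708 = 56.2%, the Product team 208/513 = 40.5% → the Infra team
The Product team wins each ticket group but the Infra team wins overall — the comparison reverses. The Product team's tickets skew toward P0, which has a lower base rate.

Yes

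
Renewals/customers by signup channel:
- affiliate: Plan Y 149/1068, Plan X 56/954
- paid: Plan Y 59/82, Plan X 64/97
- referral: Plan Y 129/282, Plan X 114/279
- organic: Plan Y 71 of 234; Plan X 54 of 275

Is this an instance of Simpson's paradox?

Affiliate: Plan Y 149/1068 = 14.0%, Plan X 56/954 = 5.9% → Plan Y
Paid: Plan Y 59/82 = 72.0%, Plan X 64/97 = 66.0% → Plan Y
Referral: Plan Y 129/282 = 45.7%, Plan X 114/279 = 40.9% → Plan Y
Organic: Plan Y 71/234 = 30.3%, Plan X 54/275 = 19.6% → Plan Y
Overall: Plan Y 408/1666 = 24.5%, Plan X 288/1605 = 17.9% → Plan Y
Plan Y wins overall and in every signup group — no reversal.

No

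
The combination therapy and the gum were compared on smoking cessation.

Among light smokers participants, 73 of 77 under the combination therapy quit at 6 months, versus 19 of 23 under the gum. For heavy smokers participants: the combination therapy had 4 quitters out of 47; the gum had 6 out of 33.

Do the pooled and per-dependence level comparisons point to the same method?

Light smokers: the combination therapy 73/77 = 94.8%, the gum 19/23 = 82.6% → the combination therapy
Heavy smokers: the combination therapy 4/47 = 8.5%, the gum 6/33 = 18.2% → the gum
Overall: the combination therapy 77/124 = 62.1%, the gum 25/56 = 44.6% → the combination therapy
Neither sweeps: the combination therapy wins 1 of 2 groups, the gum wins 1. The combination therapy wins overall but not every group — no Simpson reversal.

No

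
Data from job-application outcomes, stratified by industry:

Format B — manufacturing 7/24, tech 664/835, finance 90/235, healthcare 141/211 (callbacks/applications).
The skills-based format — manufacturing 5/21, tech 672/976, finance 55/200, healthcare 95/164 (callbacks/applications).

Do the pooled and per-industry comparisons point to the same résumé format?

Yes

Manufacturing: Format B 7/24 = 29.2%, the skills-based format 5/21 = 23.8% → Format B
Tech: Format B 664/835 = 79.5%, the skills-based format 672/976 = 68.9% → Format B
Finance: Format B 90/235 = 38.3%, the skills-based format 55/200 = 27.5% → Format B
Healthcare: Format B 141/211 = 66.8%, the skills-based format 95/164 = 57.9% → Format B
Overall: Format B 902/1305 = 69.1%, the skills-based format 827/1361 = 60.8% → Format B
Format B wins overall and in every industry group — no reversal.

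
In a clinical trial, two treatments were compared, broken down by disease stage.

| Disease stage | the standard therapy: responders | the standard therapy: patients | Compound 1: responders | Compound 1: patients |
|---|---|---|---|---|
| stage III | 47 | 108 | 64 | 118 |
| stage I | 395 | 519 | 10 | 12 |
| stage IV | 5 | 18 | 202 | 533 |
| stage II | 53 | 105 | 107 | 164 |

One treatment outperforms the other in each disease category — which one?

Stage III: the standard therapy 47/108 = 43.5%, Compound 1 64/118 = 54.2% → Compound 1
Stage I: the standard therapy 395/519 = 76.1%, Compound 1 10/12 = 83.3% → Compound 1
Stage IV: the standard therapy 5/18 = 27.8%, Compound 1 202/533 = 37.9% → Compound 1
Stage II: the standard therapy 53/105 = 50.5%, Compound 1 107/164 = 65.2% → Compound 1
Compound 1 has the higher rate in all 4 groups.

Compound 1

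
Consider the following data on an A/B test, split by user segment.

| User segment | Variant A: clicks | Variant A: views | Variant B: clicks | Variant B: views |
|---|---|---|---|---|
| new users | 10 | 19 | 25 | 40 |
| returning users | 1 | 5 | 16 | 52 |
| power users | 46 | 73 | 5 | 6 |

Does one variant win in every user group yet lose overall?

New users: Variant A 10/19 = 52.6%, Variant B 25/40 = 62.5% → Variant B
Returning users: Variant A 1/5 = 20.0%, Variant B 16/52 = 30.8% → Variant B
Power users: Variant A 46/73 = 63.0%, Variant B 5/6 = 83.3% → Variant B
Overall: Variant A 57/97 = 58.8%, Variant B 46/98 = 46.9% → Variant A
Variant B wins each user group but Variant A wins overall — the comparison reverses. Variant B's views skew toward returning users, which has a lower base rate.

Yes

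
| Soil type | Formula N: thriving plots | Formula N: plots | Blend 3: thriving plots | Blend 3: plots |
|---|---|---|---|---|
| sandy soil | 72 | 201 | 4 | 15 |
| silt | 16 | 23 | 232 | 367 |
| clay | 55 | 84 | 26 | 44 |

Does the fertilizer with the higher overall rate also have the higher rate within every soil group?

Sandy soil: Formula N 72/201 = 35.8%, Blend 3 4/15 = 26.7% → Formula N
Silt: Formula N 16/23 = 69.6%, Blend 3 232/367 = 63.2% → Formula N
Clay: Formula N 55/84 = 65.5%, Blend 3 26/44 = 59.1% → Formula N
Overall: Formula N 143/308 = 46.4%, Blend 3 262/426 = 61.5% → Blend 3
Formula N wins each soil group but Blend 3 wins overall — the comparison reverses. Formula N's plots skew toward sandy soil, which has a lower base rate.

No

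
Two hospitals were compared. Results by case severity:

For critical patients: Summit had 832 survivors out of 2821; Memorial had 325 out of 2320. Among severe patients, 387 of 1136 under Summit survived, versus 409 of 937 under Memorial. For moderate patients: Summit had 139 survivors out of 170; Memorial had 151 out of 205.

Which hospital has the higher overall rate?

Summit

Critical: Summit 832/2821 = 29.5%, Memorial 325/2320 = 14.0% → Summit
Severe: Summit 387/1136 = 34.1%, Memorial 409/937 = 43.6% → Memorial
Moderate: Summit 139/170 = 81.8%, Memorial 151/205 = 73.7% → Summit
Overall: Summit 1358/4127 = 32.9%, Memorial 885/3462 = 25.6% → Summit
(Neither sweeps every case group, but Summit has the higher pooled rate.)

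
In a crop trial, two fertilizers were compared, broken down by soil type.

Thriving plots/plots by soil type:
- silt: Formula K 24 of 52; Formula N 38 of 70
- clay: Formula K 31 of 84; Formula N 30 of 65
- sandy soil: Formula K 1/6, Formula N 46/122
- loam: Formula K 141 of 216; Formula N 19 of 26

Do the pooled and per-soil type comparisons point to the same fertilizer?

Silt: Formula K 24/52 = 46.2%, Formula N 38/70 = 54.3% → Formula N
Clay: Formula K 31/84 = 36.9%, Formula N 30/65 = 46.2% → Formula N
Sandy soil: Formula K 1/6 = 16.7%, Formula N 46/122 = 37.7% → Formula N
Loam: Formula K 141/216 = 65.3%, Formula N 19/26 = 73.1% → Formula N
Overall: Formula K 197/358 = 55.0%, Formula N 133/283 = 47.0% → Formula K
Formula N wins each soil group but Formula K wins overall — the comparison reverses. Formula N's plots skew toward sandy soil, which has a lower base rate.

No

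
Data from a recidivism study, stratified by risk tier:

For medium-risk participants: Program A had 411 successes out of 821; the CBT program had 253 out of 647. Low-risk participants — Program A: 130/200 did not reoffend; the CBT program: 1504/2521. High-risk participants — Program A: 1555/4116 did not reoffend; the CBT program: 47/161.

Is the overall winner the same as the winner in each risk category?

Medium-risk: Program A 411/821 = 50.1%, the CBT program 253/647 = 39.1% → Program A
Low-risk: Program A 130/200 = 65.0%, the CBT program 1504/2521 = 59.7% → Program A
High-risk: Program A 1555/4116 = 37.8%, the CBT program 47/161 = 29.2% → Program A
Overall: Program A 2096/5137 = 40.8%, the CBT program 1804/3329 = 54.2% → the CBT program
Program A wins each risk group but the CBT program wins overall — the comparison reverses. Program A's participants skew toward high-risk, which has a lower base rate.

No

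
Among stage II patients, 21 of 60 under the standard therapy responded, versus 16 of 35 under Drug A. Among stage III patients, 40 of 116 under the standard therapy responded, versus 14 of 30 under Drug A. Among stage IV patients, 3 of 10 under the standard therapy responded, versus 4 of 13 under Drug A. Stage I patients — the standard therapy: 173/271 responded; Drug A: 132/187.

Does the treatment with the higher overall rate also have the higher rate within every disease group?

Yes

Stage II: the standard therapy 21/60 = 35.0%, Drug A 16/35 = 45.7% → Drug A
Stage III: the standard therapy 40/116 = 34.5%, Drug A 14/30 = 46.7% → Drug A
Stage IV: the standard therapy 3/10 = 30.0%, Drug A 4/13 = 30.8% → Drug A
Stage I: the standard therapy 173/271 = 63.8%, Drug A 132/187 = 70.6% → Drug A
Overall: the standard therapy 237/457 = 51.9%, Drug A 166/265 = 62.6% → Drug A
Drug A wins overall and in every disease group — no reversal.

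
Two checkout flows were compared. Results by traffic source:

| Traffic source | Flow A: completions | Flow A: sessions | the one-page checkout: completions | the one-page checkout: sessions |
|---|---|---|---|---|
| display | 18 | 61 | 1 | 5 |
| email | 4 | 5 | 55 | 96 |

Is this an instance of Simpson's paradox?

Yes

Display: Flow A 18/61 = 29.5%, the one-page checkout 1/5 = 20.0% → Flow A
Email: Flow A 4/5 = 80.0%, the one-page checkout 55/96 = 57.3% → Flow A
Overall: Flow A 22/66 = 33.3%, the one-page checkout 56/101 = 55.4% → the one-page checkout
Flow A wins each traffic group but the one-page checkout wins overall — the comparison reverses. Flow A's sessions skew toward display, which has a lower base rate.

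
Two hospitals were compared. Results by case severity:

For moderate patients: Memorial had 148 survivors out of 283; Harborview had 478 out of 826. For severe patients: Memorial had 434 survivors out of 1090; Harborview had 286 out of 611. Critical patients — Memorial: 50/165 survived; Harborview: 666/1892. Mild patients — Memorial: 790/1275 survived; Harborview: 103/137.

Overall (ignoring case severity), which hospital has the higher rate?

Moderate: Memorial 148/283 = 52.3%, Harborview 478/826 = 57.9% → Harborview
Severe: Memorial 434/1090 = 39.8%, Harborview 286/611 = 46.8% → Harborview
Critical: Memorial 50/165 = 30.3%, Harborview 666/1892 = 35.2% → Harborview
Mild: Memorial 790/1275 = 62.0%, Harborview 103/137 = 75.2% → Harborview
Overall: Memorial 1422/2813 = 50.6%, Harborview 1533/3466 = 44.2% → Memorial
(Harborview wins every case group but Memorial wins overall — Harborview's patients skew toward the low-rate critical group.)

Memorial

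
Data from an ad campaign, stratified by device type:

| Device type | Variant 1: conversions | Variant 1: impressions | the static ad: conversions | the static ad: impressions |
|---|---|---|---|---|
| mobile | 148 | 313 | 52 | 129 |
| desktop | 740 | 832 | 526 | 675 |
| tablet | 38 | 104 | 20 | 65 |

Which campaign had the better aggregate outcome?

Variant 1

Mobile: Variant 1 148/313 = 47.3%, the static ad 52/129 = 40.3% → Variant 1
Desktop: Variant 1 740/832 = 88.9%, the static ad 526/675 = 77.9% → Variant 1
Tablet: Variant 1 38/104 = 36.5%, the static ad 20/65 = 30.8% → Variant 1
Overall: Variant 1 926/1249 = 74.1%, the static ad 598/869 = 68.8% → Variant 1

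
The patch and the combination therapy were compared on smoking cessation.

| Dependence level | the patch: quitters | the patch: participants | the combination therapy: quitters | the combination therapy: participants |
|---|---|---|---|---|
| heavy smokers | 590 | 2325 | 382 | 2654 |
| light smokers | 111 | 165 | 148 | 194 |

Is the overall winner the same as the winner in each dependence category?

No

Heavy smokers: the patch 590/2325 = 25.4%, the combination therapy 382/2654 = 14.4% → the patch
Light smokers: the patch 111/165 = 67.3%, the combination therapy 148/194 = 76.3% → the combination therapy
Overall: the patch 701/2490 = 28.2%, the combination therapy 530/2848 = 18.6% → the patch
Neither sweeps: the patch wins 1 of 2 groups, the combination therapy wins 1. The patch wins overall but not every group — no Simpson reversal.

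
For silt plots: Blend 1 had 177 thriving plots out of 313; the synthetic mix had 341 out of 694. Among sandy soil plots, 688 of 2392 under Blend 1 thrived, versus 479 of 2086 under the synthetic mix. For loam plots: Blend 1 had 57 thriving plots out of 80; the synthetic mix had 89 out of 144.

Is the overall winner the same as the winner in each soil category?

Silt: Blend 1 177/313 = 56.5%, the synthetic mix 341/694 = 49.1% → Blend 1
Sandy soil: Blend 1 688/2392 = 28.8%, the synthetic mix 479/2086 = 23.0% → Blend 1
Loam: Blend 1 57/80 = 71.2%, the synthetic mix 89/144 = 61.8% → Blend 1
Overall: Blend 1 922/2785 = 33.1%, the synthetic mix 909/2924 = 31.1% → Blend 1
Blend 1 wins overall and in every soil group — no reversal.

Yes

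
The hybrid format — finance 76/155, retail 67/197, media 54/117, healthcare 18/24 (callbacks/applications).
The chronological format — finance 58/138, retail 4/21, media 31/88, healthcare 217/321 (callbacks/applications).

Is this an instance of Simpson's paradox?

Yes

Finance: the hybrid format 76/155 = 49.0%, the chronological format 58/138 = 42.0% → the hybrid format
Retail: the hybrid format 67/197 = 34.0%, the chronological format 4/21 = 19.0% → the hybrid format
Media: the hybrid format 54/117 = 46.2%, the chronological format 31/88 = 35.2% → the hybrid format
Healthcare: the hybrid format 18/24 = 75.0%, the chronological format 217/321 = 67.6% → the hybrid format
Overall: the hybrid format 215/493 = 43.6%, the chronological format 310/568 = 54.6% → the chronological format
The hybrid format wins each industry group but the chronological format wins overall — the comparison reverses. The hybrid format's applications skew toward retail, which has a lower base rate.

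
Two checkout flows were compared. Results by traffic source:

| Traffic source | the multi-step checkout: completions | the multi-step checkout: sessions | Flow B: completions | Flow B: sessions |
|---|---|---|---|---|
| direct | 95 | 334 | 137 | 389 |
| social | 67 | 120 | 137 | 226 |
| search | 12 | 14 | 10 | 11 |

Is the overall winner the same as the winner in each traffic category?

Yes

Direct: the multi-step checkout 95/334 = 28.4%, Flow B 137/389 = 35.2% → Flow B
Social: the multi-step checkout 67/120 = 55.8%, Flow B 137/226 = 60.6% → Flow B
Search: the multi-step checkout 12/14 = 85.7%, Flow B 10/11 = 90.9% → Flow B
Overall: the multi-step checkout 174/468 = 37.2%, Flow B 284/626 = 45.4% → Flow B
Flow B wins overall and in every traffic group — no reversal.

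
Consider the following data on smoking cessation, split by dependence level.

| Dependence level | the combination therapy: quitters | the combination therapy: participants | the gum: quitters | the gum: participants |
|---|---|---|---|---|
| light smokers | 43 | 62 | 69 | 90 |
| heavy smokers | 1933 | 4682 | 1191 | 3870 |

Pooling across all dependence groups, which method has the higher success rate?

the combination therapy

Light smokers: the combination therapy 43/62 = 69.4%, the gum 69/90 = 76.7% → the gum
Heavy smokers: the combination therapy 1933/4682 = 41.3%, the gum 1191/3870 = 30.8% → the combination therapy
Overall: the combination therapy 1976/4744 = 41.7%, the gum 1260/3960 = 31.8% → the combination therapy
(Neither sweeps every dependence group, but the combination therapy has the higher pooled rate.)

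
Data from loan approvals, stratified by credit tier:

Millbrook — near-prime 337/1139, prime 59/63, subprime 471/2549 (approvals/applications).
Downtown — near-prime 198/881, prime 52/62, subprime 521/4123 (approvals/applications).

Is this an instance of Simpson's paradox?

No

Near-prime: Millbrook 337/1139 = 29.6%, Downtown 198/881 = 22.5% → Millbrook
Prime: Millbrook 59/63 = 93.7%, Downtown 52/62 = 83.9% → Millbrook
Subprime: Millbrook 471/2549 = 18.5%, Downtown 521/4123 = 12.6% → Millbrook
Overall: Millbrook 867/3751 = 23.1%, Downtown 771/5066 = 15.2% → Millbrook
Millbrook wins overall and in every credit group — no reversal.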